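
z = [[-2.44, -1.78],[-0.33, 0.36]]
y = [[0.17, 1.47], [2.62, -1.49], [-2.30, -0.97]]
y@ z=[[-0.9, 0.23], [-5.90, -5.2], [5.93, 3.74]]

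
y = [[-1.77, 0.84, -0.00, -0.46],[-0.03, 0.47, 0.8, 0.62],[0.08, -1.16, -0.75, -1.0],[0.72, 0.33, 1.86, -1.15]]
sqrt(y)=[[-1.8, 3.73, 2.74, -2.31], [-0.92, 2.59, 1.64, -0.43], [0.87, -2.14, -0.62, 0.13], [1.71, -1.6, -0.22, 1.46]]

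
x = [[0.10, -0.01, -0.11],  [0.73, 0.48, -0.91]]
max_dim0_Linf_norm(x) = 0.91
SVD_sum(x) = [[0.08,0.05,-0.1], [0.73,0.47,-0.91]] + [[0.02, -0.06, -0.01], [-0.00, 0.01, 0.0]]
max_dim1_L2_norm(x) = 1.26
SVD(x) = [[-0.11,-0.99], [-0.99,0.11]] @ diag([1.2685612075205337, 0.06597319739140484]) @ [[-0.58, -0.38, 0.72], [-0.34, 0.92, 0.2]]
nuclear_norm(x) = 1.33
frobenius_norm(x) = 1.27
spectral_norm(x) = 1.27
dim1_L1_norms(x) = [0.22, 2.12]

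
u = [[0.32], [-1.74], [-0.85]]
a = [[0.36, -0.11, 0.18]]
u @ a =[[0.12, -0.04, 0.06], [-0.63, 0.19, -0.31], [-0.31, 0.09, -0.15]]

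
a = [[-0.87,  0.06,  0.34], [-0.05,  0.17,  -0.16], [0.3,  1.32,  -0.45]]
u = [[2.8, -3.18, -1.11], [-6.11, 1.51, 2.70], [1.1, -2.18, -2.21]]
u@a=[[-2.61, -1.84, 1.96], [6.05, 3.45, -3.53], [-1.51, -3.22, 1.72]]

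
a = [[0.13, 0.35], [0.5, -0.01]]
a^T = [[0.13,0.50], [0.35,-0.01]]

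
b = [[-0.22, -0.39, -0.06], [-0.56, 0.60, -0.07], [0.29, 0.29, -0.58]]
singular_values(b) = [0.86, 0.72, 0.37]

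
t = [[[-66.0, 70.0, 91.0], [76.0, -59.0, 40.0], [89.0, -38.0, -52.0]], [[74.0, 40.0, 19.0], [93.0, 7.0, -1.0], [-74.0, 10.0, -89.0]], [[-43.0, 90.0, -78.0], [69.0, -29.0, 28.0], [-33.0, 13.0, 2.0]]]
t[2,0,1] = 90.0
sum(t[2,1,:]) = 68.0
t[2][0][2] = -78.0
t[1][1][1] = 7.0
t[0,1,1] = -59.0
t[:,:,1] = [[70.0, -59.0, -38.0], [40.0, 7.0, 10.0], [90.0, -29.0, 13.0]]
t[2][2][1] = 13.0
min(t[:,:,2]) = -89.0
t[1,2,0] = -74.0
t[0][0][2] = 91.0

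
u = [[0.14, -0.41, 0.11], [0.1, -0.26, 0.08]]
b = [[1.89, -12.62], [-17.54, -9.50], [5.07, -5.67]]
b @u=[[-1.0,2.51,-0.80], [-3.41,9.66,-2.69], [0.14,-0.6,0.1]]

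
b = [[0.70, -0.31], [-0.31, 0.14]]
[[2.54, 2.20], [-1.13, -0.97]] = b@[[2.33, 3.81], [-2.93, 1.50]]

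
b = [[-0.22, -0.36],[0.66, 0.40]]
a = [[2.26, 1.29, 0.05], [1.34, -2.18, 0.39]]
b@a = [[-0.98, 0.5, -0.15], [2.03, -0.02, 0.19]]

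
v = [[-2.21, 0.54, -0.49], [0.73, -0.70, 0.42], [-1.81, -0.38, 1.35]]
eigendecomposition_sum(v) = [[-2.26, 0.56, -0.34],  [1.04, -0.26, 0.15],  [-0.92, 0.23, -0.14]] + [[0.09, 0.05, -0.16], [-0.13, -0.07, 0.23], [-0.81, -0.46, 1.47]] + [[-0.03, -0.07, 0.01], [-0.19, -0.37, 0.04], [-0.08, -0.15, 0.02]]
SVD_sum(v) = [[-2.13, 0.23, 0.30], [0.72, -0.08, -0.10], [-1.90, 0.21, 0.27]] + [[-0.05, 0.43, -0.71], [0.05, -0.40, 0.65], [0.08, -0.64, 1.05]] + [[-0.02, -0.12, -0.07],[-0.04, -0.22, -0.13],[0.01, 0.05, 0.03]]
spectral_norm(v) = 2.99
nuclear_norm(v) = 4.98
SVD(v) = [[-0.72, -0.5, 0.48], [0.25, 0.46, 0.85], [-0.64, 0.74, -0.21]] @ diag([2.991699326230348, 1.6770254584451003, 0.30890249782072937]) @ [[0.98,  -0.11,  -0.14],  [0.06,  -0.52,  0.85],  [-0.16,  -0.85,  -0.5]]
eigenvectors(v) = [[0.85, -0.11, 0.17], [-0.39, 0.15, 0.91], [0.35, 0.98, 0.38]]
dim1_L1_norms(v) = [3.24, 1.85, 3.54]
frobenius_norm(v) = 3.44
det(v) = 1.55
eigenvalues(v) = [-2.66, 1.49, -0.39]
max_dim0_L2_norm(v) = 2.95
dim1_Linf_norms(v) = [2.21, 0.73, 1.81]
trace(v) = -1.56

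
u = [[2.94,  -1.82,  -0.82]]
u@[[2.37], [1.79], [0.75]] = [[3.10]]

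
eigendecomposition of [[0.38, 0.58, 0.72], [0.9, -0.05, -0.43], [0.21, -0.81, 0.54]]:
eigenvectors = [[(0.54+0j), 0.19-0.57j, (0.19+0.57j)], [-0.71+0.00j, -0.26-0.42j, -0.26+0.42j], [-0.45+0.00j, (0.63+0j), 0.63-0.00j]]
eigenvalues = [(-1+0j), (0.93+0.36j), (0.93-0.36j)]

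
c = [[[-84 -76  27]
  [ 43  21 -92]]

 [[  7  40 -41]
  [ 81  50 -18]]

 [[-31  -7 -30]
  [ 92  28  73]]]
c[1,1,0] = 81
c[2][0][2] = -30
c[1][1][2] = -18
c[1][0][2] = -41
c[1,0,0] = 7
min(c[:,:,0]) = -84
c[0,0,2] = 27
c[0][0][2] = 27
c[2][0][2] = -30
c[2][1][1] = 28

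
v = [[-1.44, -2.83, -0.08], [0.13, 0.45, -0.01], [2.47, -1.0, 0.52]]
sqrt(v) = [[1.34j, (-0.14+2.2j), 0.01+0.07j], [(-0.01-0.11j), 0.28-0.06j, -0.02-0.00j], [0.20-1.89j, -6.40-1.59j, (0.5-0.03j)]]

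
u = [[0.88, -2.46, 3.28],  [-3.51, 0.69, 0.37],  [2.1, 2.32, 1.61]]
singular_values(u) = [4.62, 3.78, 2.69]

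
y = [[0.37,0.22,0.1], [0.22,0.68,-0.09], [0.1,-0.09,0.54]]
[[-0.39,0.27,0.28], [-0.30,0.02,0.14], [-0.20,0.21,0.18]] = y@[[-0.87, 0.79, 0.70], [-0.19, -0.2, 0.01], [-0.25, 0.21, 0.20]]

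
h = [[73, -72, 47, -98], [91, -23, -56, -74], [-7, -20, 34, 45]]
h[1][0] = 91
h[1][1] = -23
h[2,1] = -20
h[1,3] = -74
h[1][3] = -74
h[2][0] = -7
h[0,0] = 73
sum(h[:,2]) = 25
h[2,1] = -20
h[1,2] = -56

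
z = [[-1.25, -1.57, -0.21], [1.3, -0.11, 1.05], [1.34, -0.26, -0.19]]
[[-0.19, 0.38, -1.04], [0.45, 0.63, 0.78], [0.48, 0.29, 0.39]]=z@[[0.33,0.18,0.39], [-0.14,-0.43,0.31], [0.01,0.33,0.29]]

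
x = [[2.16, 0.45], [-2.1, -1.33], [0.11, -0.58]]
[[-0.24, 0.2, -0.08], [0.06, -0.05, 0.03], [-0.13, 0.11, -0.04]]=x @ [[-0.15, 0.13, -0.05], [0.19, -0.17, 0.06]]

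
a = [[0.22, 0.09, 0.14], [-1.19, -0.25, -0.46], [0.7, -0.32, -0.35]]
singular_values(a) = [1.43, 0.67, 0.0]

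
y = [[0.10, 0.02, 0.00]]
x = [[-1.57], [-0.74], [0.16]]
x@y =[[-0.16, -0.03, 0.0], [-0.07, -0.01, 0.0], [0.02, 0.0, 0.0]]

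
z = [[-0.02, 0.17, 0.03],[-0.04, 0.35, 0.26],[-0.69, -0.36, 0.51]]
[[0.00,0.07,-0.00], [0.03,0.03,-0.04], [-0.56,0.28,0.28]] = z@ [[0.87, -1.03, -0.5], [0.08, 0.4, -0.06], [0.14, -0.57, -0.16]]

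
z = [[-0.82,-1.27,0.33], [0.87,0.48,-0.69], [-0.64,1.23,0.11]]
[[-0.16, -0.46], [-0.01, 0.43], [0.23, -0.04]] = z @ [[-0.02, 0.29], [0.17, 0.13], [0.11, -0.17]]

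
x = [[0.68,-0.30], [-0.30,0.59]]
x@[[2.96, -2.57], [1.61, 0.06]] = [[1.53, -1.77], [0.06, 0.81]]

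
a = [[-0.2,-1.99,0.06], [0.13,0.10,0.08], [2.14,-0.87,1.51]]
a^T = [[-0.20,0.13,2.14], [-1.99,0.1,-0.87], [0.06,0.08,1.51]]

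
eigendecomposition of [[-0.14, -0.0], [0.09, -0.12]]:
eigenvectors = [[0.0, 0.22], [1.00, -0.98]]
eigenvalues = [-0.12, -0.14]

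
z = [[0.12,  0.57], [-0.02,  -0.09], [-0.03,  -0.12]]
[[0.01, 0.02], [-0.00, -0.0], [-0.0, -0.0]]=z@[[0.0,0.0], [0.01,0.03]]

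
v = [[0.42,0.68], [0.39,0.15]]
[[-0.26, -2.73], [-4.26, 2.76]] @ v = [[-1.17,-0.59],[-0.71,-2.48]]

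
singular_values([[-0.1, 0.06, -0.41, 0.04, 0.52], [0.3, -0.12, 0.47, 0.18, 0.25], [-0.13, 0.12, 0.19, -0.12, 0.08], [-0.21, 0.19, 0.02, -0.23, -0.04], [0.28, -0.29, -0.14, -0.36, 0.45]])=[0.85, 0.73, 0.44, 0.4, 0.03]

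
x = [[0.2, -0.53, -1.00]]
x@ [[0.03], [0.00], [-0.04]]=[[0.05]]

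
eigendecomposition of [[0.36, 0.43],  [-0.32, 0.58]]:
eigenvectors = [[(0.76+0j),0.76-0.00j], [0.19+0.62j,(0.19-0.62j)]]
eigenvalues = [(0.47+0.35j), (0.47-0.35j)]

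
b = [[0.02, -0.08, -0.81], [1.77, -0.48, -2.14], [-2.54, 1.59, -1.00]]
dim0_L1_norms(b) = [4.33, 2.15, 3.95]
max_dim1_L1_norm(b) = 5.13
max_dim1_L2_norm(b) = 3.16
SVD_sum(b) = [[0.15, -0.08, -0.03], [1.85, -0.93, -0.31], [-2.47, 1.25, 0.42]] + [[-0.04,  0.17,  -0.75], [-0.10,  0.41,  -1.84], [-0.08,  0.31,  -1.42]] + [[-0.09, -0.17, -0.03],  [0.03, 0.05, 0.01],  [0.01, 0.03, 0.00]]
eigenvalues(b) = [(-1.14+0j), (-0.16+1.24j), (-0.16-1.24j)]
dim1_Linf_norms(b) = [0.81, 2.14, 2.54]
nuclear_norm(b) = 6.21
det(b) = -1.79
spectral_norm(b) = 3.50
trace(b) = -1.46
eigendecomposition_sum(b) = [[-1.59+0.00j, (0.58+0j), -0.32+0.00j], [(-2.36+0j), 0.86+0.00j, -0.48+0.00j], [(-2.04+0j), 0.75+0.00j, (-0.41+0j)]] + [[(0.8-0.15j), (-0.33+0.28j), -0.24-0.21j], [(2.07-1.04j), -0.67+1.02j, (-0.83-0.37j)], [-0.25-1.16j, (0.42+0.47j), -0.29+0.37j]] + [[(0.8+0.15j), -0.33-0.28j, (-0.24+0.21j)],[(2.07+1.04j), (-0.67-1.02j), -0.83+0.37j],[-0.25+1.16j, 0.42-0.47j, -0.29-0.37j]]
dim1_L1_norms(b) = [0.91, 4.39, 5.13]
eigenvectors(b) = [[0.45+0.00j, (-0.29-0.09j), -0.29+0.09j], [(0.67+0j), -0.85+0.00j, (-0.85-0j)], [(0.58+0j), -0.11+0.42j, (-0.11-0.42j)]]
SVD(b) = [[-0.05, 0.31, -0.95], [-0.6, 0.75, 0.28], [0.8, 0.58, 0.15]] @ diag([3.502795429336481, 2.5048482189741206, 0.20410678607442595]) @ [[-0.88, 0.45, 0.15], [-0.05, 0.21, -0.98], [0.47, 0.87, 0.17]]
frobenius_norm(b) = 4.31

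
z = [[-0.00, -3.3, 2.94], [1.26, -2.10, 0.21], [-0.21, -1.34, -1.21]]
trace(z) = -3.31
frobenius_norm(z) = 5.37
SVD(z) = [[-0.91, -0.33, -0.26], [-0.41, 0.57, 0.71], [-0.09, 0.75, -0.65]] @ diag([4.802340711065042, 2.158899437237762, 1.0750706556974632]) @ [[-0.10,  0.83,  -0.55], [0.26,  -0.51,  -0.82], [0.96,  0.23,  0.16]]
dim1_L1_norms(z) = [6.24, 3.57, 2.76]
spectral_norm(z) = 4.80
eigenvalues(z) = [(-0.57+2.19j), (-0.57-2.19j), (-2.17+0j)]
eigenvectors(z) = [[0.86+0.00j, 0.86-0.00j, -0.17+0.00j], [(0.25-0.33j), (0.25+0.33j), 0.59+0.00j], [(0.12+0.27j), (0.12-0.27j), (0.79+0j)]]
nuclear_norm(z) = 8.04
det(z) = -11.15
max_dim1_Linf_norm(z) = 3.3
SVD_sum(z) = [[0.46, -3.60, 2.40],  [0.21, -1.64, 1.09],  [0.04, -0.35, 0.23]] + [[-0.19, 0.37, 0.59], [0.32, -0.63, -1.01], [0.42, -0.83, -1.33]] + [[-0.27,-0.06,-0.05],[0.73,0.17,0.12],[-0.67,-0.16,-0.11]]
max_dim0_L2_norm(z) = 4.13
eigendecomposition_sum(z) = [[0.05+1.13j, -1.76-0.34j, (1.34+0.49j)], [(0.44+0.31j), -0.65+0.57j, 0.58-0.36j], [-0.35+0.17j, (-0.14-0.61j), (0.03+0.49j)]] + [[(0.05-1.13j),-1.76+0.34j,1.34-0.49j], [(0.44-0.31j),(-0.65-0.57j),(0.58+0.36j)], [-0.35-0.17j,(-0.14+0.61j),(0.03-0.49j)]] + [[-0.10+0.00j, 0.22+0.00j, 0.27-0.00j], [(0.37-0j), (-0.8-0j), (-0.96+0j)], [(0.49-0j), (-1.06-0j), -1.27+0.00j]]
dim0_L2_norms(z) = [1.28, 4.13, 3.19]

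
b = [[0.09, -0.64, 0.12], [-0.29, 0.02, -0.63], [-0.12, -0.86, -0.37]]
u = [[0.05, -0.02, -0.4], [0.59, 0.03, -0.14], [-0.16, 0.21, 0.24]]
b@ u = [[-0.39, 0.0, 0.08], [0.10, -0.13, -0.04], [-0.45, -0.10, 0.08]]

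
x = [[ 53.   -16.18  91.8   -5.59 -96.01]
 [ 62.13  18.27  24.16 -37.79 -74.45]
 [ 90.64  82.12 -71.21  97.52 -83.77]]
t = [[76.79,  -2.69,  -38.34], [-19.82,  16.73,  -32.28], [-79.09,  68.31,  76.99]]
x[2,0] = 90.64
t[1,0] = -19.82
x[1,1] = 18.27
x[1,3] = -37.79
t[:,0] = [76.79, -19.82, -79.09]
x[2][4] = -83.77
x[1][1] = 18.27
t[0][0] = 76.79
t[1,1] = 16.73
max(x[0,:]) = 91.8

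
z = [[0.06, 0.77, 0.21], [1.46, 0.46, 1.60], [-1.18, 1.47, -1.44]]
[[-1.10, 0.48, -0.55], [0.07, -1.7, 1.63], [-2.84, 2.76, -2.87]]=z @ [[0.31, -1.31, 1.28], [-1.5, 0.75, -0.84], [0.19, -0.08, 0.09]]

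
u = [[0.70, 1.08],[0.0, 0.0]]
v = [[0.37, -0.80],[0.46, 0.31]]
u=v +[[0.33, 1.88], [-0.46, -0.31]]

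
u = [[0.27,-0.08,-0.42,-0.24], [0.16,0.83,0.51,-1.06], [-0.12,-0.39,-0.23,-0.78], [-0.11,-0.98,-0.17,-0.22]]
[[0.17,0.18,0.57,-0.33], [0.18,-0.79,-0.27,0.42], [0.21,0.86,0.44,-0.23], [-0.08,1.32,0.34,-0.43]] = u@ [[-0.21, -0.45, 0.39, -0.47], [0.24, -1.16, -0.17, 0.42], [-0.45, -0.28, -0.93, 0.38], [-0.23, -0.37, -0.27, 0.04]]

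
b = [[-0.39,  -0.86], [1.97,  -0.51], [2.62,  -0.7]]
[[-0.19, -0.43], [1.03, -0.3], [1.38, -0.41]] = b @ [[0.52, -0.02],[-0.02, 0.51]]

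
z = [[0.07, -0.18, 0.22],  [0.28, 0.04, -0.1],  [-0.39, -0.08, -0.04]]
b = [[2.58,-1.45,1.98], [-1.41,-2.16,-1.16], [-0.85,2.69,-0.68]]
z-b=[[-2.51,1.27,-1.76],[1.69,2.2,1.06],[0.46,-2.77,0.64]]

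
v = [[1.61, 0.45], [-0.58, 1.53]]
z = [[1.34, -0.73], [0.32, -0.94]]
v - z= [[0.27, 1.18], [-0.90, 2.47]]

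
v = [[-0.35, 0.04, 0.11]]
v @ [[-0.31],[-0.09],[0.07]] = [[0.11]]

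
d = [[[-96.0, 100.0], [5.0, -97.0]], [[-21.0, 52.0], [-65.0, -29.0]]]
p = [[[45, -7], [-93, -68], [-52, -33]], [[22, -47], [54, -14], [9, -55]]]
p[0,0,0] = 45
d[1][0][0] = -21.0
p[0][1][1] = -68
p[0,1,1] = -68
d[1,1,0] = -65.0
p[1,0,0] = 22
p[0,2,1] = -33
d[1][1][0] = -65.0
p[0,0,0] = 45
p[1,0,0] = 22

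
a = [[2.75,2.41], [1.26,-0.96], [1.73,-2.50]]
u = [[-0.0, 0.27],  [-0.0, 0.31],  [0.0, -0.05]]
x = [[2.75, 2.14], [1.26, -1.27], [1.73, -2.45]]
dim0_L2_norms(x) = [3.48, 3.49]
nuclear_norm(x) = 6.98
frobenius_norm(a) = 5.01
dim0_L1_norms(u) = [0.0, 0.63]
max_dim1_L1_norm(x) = 4.89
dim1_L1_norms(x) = [4.89, 2.53, 4.18]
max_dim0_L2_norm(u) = 0.41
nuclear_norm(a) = 7.08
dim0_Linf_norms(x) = [2.75, 2.45]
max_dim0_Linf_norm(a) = 2.75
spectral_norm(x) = 3.50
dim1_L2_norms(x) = [3.48, 1.79, 3.0]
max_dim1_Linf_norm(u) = 0.31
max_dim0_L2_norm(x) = 3.49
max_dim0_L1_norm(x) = 5.86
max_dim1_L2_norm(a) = 3.66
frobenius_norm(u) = 0.41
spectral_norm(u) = 0.41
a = u + x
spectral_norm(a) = 3.71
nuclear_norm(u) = 0.41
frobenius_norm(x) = 4.93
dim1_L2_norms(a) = [3.66, 1.58, 3.04]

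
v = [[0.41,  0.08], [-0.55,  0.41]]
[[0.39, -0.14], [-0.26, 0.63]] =v @ [[0.86,-0.51], [0.51,0.86]]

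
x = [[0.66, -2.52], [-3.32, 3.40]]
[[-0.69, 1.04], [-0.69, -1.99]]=x@[[0.67, 0.24], [0.45, -0.35]]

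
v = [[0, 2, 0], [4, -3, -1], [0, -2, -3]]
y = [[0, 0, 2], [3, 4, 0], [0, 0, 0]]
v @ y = [[6, 8, 0], [-9, -12, 8], [-6, -8, 0]]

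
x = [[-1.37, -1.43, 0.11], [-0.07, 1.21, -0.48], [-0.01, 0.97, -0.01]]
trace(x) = -0.17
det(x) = -0.63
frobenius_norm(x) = 2.56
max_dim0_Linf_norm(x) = 1.43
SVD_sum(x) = [[-0.86, -1.67, 0.26], [0.5, 0.97, -0.15], [0.39, 0.75, -0.11]] + [[-0.5, 0.24, -0.16], [-0.60, 0.28, -0.19], [-0.35, 0.17, -0.11]] + [[-0.00, 0.0, 0.02], [0.03, -0.04, -0.14], [-0.04, 0.06, 0.22]]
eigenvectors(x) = [[-1.00+0.00j, -0.33-0.11j, (-0.33+0.11j)], [-0.02+0.00j, 0.50+0.21j, (0.5-0.21j)], [(0.01+0j), (0.77+0j), 0.77-0.00j]]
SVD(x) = [[-0.81,-0.59,0.06], [0.47,-0.70,-0.55], [0.36,-0.41,0.84]] @ diag([2.351013235675708, 0.9861672697291709, 0.2731499254851691]) @ [[0.45, 0.88, -0.13], [0.87, -0.41, 0.28], [-0.19, 0.24, 0.95]]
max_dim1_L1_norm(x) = 2.91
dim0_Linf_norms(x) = [1.37, 1.43, 0.48]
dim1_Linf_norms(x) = [1.43, 1.21, 0.97]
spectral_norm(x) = 2.35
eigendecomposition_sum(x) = [[-1.39+0.00j, -0.71+0.00j, (-0.13+0j)], [-0.03+0.00j, (-0.02+0j), (-0+0j)], [0.01-0.00j, (0.01-0j), -0j]] + [[0.01-0.01j, (-0.36+0.42j), (0.12-0.37j)], [(-0.02+0.02j), 0.61-0.60j, (-0.24+0.56j)], [(-0.01+0.04j), 0.48-1.14j, -0.01+0.88j]] + [[(0.01+0.01j),  -0.36-0.42j,  (0.12+0.37j)], [-0.02-0.02j,  0.61+0.60j,  (-0.24-0.56j)], [(-0.01-0.04j),  (0.48+1.14j),  -0.01-0.88j]]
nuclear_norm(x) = 3.61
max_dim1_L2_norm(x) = 1.98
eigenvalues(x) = [(-1.41+0j), (0.62+0.26j), (0.62-0.26j)]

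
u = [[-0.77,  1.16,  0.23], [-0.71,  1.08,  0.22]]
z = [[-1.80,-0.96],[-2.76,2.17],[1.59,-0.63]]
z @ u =[[2.07, -3.12, -0.63], [0.58, -0.86, -0.16], [-0.78, 1.16, 0.23]]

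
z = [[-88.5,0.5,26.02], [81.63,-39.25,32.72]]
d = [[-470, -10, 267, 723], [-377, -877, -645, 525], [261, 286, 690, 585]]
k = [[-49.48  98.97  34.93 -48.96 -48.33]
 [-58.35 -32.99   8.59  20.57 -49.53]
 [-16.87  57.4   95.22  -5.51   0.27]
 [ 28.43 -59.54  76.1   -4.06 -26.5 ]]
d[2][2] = 690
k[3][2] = 76.1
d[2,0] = 261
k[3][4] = -26.5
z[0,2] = 26.02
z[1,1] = -39.25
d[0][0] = -470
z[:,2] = [26.02, 32.72]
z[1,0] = 81.63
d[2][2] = 690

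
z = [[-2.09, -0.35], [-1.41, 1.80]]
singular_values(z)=[2.68, 1.59]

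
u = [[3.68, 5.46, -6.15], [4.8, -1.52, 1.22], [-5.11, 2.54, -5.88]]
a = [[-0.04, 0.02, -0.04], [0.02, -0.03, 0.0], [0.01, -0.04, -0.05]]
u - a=[[3.72,5.44,-6.11], [4.78,-1.49,1.22], [-5.12,2.58,-5.83]]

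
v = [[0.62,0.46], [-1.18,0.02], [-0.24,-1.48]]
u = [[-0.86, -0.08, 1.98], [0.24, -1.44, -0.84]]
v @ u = [[-0.42,-0.71,0.84],[1.02,0.07,-2.35],[-0.15,2.15,0.77]]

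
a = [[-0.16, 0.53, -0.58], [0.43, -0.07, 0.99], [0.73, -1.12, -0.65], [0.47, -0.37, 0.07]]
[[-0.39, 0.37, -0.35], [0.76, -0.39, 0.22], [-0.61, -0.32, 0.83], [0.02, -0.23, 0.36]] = a@[[0.02, -0.19, 0.35], [0.11, 0.33, -0.53], [0.77, -0.29, 0.03]]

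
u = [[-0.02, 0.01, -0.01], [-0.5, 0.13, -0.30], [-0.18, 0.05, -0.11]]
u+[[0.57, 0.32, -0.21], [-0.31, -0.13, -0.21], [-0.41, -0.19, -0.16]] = [[0.55, 0.33, -0.22], [-0.81, 0.00, -0.51], [-0.59, -0.14, -0.27]]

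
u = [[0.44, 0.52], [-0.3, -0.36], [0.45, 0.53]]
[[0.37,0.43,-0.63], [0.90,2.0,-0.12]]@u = [[-0.25,-0.3], [-0.26,-0.32]]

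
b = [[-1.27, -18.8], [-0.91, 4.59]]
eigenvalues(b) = [-3.41, 6.73]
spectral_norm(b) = 19.38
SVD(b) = [[-0.97, 0.23], [0.23, 0.97]] @ diag([19.379065041746752, 1.183612313111496]) @ [[0.05, 1.0], [-1.00, 0.05]]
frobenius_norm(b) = 19.42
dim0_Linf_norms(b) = [1.27, 18.8]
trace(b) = 3.32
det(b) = -22.94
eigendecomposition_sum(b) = [[-2.69, -6.32],  [-0.31, -0.72]] + [[1.42, -12.48], [-0.60, 5.31]]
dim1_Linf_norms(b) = [18.8, 4.59]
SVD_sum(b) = [[-0.99,-18.81], [0.24,4.53]] + [[-0.28,0.01], [-1.15,0.06]]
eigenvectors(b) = [[-0.99, 0.92], [-0.11, -0.39]]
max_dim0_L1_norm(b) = 23.39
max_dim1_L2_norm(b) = 18.84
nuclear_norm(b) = 20.56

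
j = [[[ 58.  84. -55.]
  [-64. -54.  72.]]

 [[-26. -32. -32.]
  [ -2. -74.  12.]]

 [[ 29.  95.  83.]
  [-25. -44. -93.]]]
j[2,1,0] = -25.0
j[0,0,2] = -55.0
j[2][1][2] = -93.0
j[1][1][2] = 12.0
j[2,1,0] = -25.0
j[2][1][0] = -25.0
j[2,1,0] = -25.0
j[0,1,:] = [-64.0, -54.0, 72.0]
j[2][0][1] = 95.0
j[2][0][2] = 83.0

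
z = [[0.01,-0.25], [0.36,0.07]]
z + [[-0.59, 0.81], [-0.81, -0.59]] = [[-0.58, 0.56],[-0.45, -0.52]]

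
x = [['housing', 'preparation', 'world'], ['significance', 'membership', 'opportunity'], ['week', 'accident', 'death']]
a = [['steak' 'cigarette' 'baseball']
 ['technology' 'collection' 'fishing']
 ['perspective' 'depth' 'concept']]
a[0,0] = 'steak'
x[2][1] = 'accident'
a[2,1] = 'depth'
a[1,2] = 'fishing'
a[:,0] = ['steak', 'technology', 'perspective']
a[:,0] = ['steak', 'technology', 'perspective']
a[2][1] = 'depth'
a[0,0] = 'steak'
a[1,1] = 'collection'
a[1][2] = 'fishing'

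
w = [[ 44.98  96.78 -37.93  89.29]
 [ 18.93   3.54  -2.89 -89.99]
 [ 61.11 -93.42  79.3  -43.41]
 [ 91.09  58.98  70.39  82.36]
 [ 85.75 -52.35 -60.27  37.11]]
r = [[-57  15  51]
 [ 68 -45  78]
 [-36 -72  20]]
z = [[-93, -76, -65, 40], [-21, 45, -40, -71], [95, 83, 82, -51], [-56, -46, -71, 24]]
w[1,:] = [18.93, 3.54, -2.89, -89.99]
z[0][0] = -93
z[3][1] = -46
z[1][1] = 45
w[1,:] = [18.93, 3.54, -2.89, -89.99]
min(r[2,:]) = -72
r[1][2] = 78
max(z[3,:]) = 24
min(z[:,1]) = -76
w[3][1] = 58.98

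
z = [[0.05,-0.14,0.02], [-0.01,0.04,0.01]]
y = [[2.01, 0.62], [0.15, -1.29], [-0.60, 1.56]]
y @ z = [[0.09, -0.26, 0.05],[0.02, -0.07, -0.01],[-0.05, 0.15, 0.00]]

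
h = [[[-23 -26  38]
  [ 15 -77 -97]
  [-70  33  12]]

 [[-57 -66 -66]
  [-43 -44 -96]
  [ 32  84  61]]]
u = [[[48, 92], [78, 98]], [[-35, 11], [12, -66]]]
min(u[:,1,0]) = 12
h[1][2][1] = 84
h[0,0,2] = 38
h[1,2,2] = 61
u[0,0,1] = 92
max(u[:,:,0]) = 78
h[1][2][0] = 32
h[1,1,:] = [-43, -44, -96]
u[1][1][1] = -66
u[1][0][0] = -35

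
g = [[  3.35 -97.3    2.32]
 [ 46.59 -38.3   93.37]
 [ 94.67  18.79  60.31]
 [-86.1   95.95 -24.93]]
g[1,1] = -38.3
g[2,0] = 94.67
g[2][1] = 18.79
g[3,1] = 95.95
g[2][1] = 18.79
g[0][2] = 2.32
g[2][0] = 94.67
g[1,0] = 46.59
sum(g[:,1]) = -20.86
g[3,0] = -86.1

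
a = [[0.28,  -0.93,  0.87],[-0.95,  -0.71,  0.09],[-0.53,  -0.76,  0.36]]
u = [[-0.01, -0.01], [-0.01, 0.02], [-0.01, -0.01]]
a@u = [[-0.0, -0.03],  [0.02, -0.01],  [0.01, -0.01]]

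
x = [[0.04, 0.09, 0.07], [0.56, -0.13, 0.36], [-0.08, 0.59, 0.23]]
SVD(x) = [[-0.0, 0.19, -0.98], [-0.88, 0.46, 0.09], [0.47, 0.87, 0.17]] @ diag([0.6932321599095327, 0.6336543869009429, 0.0033601232647588845]) @ [[-0.77,  0.56,  -0.31], [0.31,  0.74,  0.6], [-0.56,  -0.36,  0.74]]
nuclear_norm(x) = 1.33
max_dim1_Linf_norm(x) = 0.59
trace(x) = 0.14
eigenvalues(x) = [-0.47, 0.01, 0.6]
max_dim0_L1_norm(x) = 0.81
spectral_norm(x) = 0.69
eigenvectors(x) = [[0.05, -0.56, 0.19],[-0.76, -0.36, 0.54],[0.65, 0.74, 0.82]]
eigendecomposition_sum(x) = [[-0.02, 0.02, -0.01],[0.39, -0.33, 0.13],[-0.33, 0.28, -0.11]] + [[0.0, -0.00, -0.0],  [0.00, -0.0, -0.00],  [-0.01, 0.00, 0.0]] + [[0.06, 0.07, 0.08], [0.17, 0.20, 0.23], [0.26, 0.31, 0.34]]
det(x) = -0.00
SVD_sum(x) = [[0.00, -0.00, 0.0], [0.47, -0.34, 0.19], [-0.25, 0.18, -0.10]] + [[0.04, 0.09, 0.07], [0.09, 0.21, 0.17], [0.17, 0.41, 0.33]] + [[0.00,0.00,-0.0], [-0.0,-0.00,0.00], [-0.0,-0.0,0.00]]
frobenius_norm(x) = 0.94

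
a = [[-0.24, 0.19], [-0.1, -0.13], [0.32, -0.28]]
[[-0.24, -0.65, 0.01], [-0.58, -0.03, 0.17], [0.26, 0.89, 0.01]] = a @ [[2.82, 1.80, -0.69],  [2.28, -1.13, -0.81]]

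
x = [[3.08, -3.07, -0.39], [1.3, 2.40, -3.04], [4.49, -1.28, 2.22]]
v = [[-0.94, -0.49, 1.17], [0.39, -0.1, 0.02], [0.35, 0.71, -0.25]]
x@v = [[-4.23, -1.48, 3.64], [-1.35, -3.04, 2.33], [-3.94, -0.5, 4.67]]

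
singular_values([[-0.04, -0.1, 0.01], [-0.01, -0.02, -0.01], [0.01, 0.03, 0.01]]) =[0.11, 0.02, 0.0]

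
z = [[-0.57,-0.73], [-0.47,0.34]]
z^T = [[-0.57, -0.47], [-0.73, 0.34]]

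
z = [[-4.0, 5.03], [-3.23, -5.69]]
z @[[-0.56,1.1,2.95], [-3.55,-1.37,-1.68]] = [[-15.62, -11.29, -20.25], [22.01, 4.24, 0.03]]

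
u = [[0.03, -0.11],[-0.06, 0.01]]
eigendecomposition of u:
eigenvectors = [[0.84, 0.77], [-0.55, 0.64]]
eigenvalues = [0.1, -0.06]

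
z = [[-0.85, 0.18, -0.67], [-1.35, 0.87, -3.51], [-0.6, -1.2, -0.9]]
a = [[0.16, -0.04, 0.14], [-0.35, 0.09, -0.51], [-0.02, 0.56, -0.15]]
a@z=[[-0.17, -0.17, -0.09], [0.48, 0.63, 0.38], [-0.65, 0.66, -1.82]]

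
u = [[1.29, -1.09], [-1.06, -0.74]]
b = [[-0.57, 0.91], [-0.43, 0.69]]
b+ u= [[0.72, -0.18], [-1.49, -0.05]]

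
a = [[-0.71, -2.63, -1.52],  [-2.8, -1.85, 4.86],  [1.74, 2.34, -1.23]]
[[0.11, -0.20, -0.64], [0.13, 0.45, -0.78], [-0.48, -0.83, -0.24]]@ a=[[-0.63, -1.42, -0.35], [-2.71, -3.00, 2.95], [2.25, 2.24, -3.01]]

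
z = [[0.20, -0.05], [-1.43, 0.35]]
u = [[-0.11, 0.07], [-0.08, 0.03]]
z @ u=[[-0.02, 0.01], [0.13, -0.09]]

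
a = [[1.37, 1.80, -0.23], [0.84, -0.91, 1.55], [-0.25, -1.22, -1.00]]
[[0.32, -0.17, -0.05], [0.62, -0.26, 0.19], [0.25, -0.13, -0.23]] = a@[[0.58, -0.27, -0.07], [-0.27, 0.12, 0.05], [-0.07, 0.05, 0.19]]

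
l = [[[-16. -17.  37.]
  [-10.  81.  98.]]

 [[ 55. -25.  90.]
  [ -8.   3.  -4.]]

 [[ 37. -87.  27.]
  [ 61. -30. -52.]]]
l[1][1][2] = -4.0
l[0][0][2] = 37.0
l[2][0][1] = -87.0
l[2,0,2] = 27.0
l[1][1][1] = 3.0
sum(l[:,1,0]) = 43.0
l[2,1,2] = -52.0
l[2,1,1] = -30.0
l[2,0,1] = -87.0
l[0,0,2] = 37.0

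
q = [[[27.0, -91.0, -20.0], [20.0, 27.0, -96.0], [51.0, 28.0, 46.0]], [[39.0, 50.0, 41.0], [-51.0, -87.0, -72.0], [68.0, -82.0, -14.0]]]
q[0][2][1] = 28.0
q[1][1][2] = -72.0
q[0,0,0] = 27.0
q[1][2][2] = -14.0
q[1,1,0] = -51.0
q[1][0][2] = 41.0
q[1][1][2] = -72.0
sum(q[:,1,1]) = -60.0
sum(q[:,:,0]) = 154.0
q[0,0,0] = 27.0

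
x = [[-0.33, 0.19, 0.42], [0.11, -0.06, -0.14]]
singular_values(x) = [0.6, 0.0]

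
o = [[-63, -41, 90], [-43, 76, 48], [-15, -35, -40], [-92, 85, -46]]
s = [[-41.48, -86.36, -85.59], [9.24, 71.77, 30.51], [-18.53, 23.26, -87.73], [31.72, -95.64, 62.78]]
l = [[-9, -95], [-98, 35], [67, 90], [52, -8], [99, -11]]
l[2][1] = 90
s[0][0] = -41.48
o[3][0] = -92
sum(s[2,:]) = -83.0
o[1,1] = 76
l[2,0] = 67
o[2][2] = -40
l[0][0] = -9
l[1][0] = -98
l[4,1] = -11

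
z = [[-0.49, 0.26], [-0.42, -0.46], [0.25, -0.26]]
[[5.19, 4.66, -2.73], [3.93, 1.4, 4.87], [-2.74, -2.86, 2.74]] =z@[[-10.18, -7.5, -0.03],[0.76, 3.80, -10.57]]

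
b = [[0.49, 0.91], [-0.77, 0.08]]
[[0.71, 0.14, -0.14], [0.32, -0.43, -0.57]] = b @ [[-0.32, 0.54, 0.69],  [0.95, -0.14, -0.52]]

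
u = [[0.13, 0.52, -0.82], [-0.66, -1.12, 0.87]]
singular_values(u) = [1.81, 0.37]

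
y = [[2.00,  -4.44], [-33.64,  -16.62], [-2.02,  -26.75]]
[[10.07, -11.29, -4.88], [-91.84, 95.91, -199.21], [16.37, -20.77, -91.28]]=y @ [[3.15, -3.36, 4.40], [-0.85, 1.03, 3.08]]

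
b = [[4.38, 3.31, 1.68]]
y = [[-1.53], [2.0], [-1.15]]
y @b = [[-6.7, -5.06, -2.57], [8.76, 6.62, 3.36], [-5.04, -3.81, -1.93]]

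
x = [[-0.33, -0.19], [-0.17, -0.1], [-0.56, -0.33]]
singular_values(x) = [0.78, 0.0]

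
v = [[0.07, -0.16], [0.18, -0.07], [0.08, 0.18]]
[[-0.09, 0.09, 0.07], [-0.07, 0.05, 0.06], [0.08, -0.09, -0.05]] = v @ [[-0.19, 0.07, 0.17], [0.51, -0.51, -0.38]]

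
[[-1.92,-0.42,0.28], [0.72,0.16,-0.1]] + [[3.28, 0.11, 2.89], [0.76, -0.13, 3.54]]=[[1.36,-0.31,3.17],  [1.48,0.03,3.44]]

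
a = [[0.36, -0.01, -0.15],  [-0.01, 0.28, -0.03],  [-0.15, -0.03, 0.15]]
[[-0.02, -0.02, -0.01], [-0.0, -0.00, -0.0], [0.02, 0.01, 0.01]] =a@ [[-0.02, -0.02, -0.01], [0.0, 0.0, 0.00], [0.1, 0.07, 0.04]]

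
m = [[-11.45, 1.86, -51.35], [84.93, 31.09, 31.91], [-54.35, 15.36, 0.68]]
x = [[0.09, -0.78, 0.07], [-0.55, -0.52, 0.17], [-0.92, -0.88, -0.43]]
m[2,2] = 0.68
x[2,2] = -0.434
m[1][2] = 31.91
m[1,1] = 31.09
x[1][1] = -0.518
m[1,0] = 84.93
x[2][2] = -0.434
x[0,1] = -0.781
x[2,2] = -0.434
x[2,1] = -0.875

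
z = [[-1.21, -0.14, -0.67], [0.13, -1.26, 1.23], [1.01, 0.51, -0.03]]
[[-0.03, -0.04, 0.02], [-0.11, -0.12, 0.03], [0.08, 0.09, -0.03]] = z@[[0.07, 0.09, -0.03],[0.01, 0.0, -0.0],[-0.09, -0.11, 0.03]]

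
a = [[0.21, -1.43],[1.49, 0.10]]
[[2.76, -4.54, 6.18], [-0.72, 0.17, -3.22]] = a @ [[-0.35, -0.1, -1.85], [-1.98, 3.16, -4.59]]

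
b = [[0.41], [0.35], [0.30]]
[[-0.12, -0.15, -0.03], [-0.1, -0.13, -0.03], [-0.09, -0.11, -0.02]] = b@[[-0.3, -0.36, -0.08]]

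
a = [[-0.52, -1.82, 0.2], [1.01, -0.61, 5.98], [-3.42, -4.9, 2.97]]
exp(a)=[[2.87, 0.64, -0.78], [-1.81, 0.92, -0.86], [0.14, 1.15, 0.47]]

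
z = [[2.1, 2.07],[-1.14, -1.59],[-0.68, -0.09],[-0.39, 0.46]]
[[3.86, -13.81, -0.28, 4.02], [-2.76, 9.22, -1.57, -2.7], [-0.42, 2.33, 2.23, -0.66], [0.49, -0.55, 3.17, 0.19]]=z @ [[0.43, -2.94, -3.77, 0.82],[1.43, -3.69, 3.69, 1.11]]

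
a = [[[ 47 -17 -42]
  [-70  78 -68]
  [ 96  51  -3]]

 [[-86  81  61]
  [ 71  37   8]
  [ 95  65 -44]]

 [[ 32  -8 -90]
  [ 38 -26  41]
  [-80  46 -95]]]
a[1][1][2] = 8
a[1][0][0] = -86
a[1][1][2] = 8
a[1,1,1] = 37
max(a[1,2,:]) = 95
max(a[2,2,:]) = 46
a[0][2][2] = -3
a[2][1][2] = 41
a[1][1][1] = 37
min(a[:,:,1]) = -26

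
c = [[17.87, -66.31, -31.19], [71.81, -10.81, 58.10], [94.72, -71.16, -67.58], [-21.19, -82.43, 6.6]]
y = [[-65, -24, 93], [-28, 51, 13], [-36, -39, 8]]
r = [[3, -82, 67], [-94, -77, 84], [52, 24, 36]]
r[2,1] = 24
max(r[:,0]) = 52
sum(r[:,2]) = 187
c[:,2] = [-31.19, 58.1, -67.58, 6.6]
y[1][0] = -28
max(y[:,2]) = 93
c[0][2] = -31.19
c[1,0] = 71.81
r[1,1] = -77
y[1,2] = 13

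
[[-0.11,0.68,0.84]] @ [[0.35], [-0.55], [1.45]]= [[0.81]]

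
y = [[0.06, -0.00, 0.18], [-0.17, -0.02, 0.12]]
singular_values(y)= [0.23, 0.17]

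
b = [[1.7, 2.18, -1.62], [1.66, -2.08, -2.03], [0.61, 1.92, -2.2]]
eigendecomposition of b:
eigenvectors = [[-0.93+0.00j,0.42-0.16j,0.42+0.16j],[(-0.26+0j),-0.14+0.54j,-0.14-0.54j],[(-0.26+0j),(0.7+0j),0.70-0.00j]]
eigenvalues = [(1.85+0j), (-2.21+1.36j), (-2.21-1.36j)]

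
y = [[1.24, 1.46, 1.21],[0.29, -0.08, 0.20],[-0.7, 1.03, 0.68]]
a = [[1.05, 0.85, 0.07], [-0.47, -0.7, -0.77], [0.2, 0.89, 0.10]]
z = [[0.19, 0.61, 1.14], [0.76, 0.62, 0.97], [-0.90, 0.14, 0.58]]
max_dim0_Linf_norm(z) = 1.14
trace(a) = 0.45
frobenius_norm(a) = 1.99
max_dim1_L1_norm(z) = 2.35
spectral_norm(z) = 1.87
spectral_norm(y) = 2.40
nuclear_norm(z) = 3.00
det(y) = -0.52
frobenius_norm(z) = 2.19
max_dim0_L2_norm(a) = 1.42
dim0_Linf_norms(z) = [0.9, 0.62, 1.14]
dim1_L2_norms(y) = [2.27, 0.36, 1.42]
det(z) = -0.00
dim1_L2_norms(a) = [1.35, 1.14, 0.92]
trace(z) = 1.39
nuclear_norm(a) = 2.93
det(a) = 0.54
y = z + a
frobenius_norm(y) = 2.70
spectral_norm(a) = 1.83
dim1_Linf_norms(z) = [1.14, 0.97, 0.9]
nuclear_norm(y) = 3.80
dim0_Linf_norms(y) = [1.24, 1.46, 1.21]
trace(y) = 1.84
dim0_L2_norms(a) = [1.17, 1.42, 0.78]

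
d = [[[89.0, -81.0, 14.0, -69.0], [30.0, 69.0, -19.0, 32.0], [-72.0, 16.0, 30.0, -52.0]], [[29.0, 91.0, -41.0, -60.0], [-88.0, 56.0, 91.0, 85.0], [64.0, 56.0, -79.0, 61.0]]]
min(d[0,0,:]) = -81.0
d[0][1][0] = 30.0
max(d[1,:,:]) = 91.0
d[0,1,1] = 69.0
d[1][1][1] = 56.0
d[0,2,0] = -72.0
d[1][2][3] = 61.0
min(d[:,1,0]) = -88.0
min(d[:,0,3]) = -69.0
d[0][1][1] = 69.0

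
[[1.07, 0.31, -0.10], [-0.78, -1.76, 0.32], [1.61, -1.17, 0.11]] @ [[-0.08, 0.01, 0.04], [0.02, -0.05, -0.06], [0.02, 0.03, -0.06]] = [[-0.08, -0.01, 0.03], [0.03, 0.09, 0.06], [-0.15, 0.08, 0.13]]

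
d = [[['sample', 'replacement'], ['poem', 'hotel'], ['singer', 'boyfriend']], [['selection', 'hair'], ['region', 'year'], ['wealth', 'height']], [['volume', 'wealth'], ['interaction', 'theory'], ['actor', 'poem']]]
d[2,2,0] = 'actor'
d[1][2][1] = 'height'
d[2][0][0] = 'volume'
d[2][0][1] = 'wealth'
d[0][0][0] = 'sample'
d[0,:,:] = [['sample', 'replacement'], ['poem', 'hotel'], ['singer', 'boyfriend']]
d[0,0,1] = 'replacement'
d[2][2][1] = 'poem'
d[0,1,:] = ['poem', 'hotel']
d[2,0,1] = 'wealth'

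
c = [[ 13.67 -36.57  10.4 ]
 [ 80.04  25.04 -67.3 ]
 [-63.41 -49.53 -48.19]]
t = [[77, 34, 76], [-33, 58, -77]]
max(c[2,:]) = -48.19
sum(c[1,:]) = 37.780000000000015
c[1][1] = 25.04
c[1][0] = 80.04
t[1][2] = -77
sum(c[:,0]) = 30.30000000000001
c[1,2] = -67.3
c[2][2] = -48.19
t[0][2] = 76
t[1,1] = 58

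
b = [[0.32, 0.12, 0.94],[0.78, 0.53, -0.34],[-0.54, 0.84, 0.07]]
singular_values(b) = [1.01, 1.0, 1.0]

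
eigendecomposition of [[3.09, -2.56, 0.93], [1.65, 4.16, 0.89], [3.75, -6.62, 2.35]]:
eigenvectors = [[0.42+0.00j,-0.39+0.10j,-0.39-0.10j], [(0.03+0j),(0.02+0.44j),0.02-0.44j], [(-0.91+0j),-0.80+0.00j,(-0.8-0j)]]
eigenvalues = [(0.87+0j), (4.37+3.14j), (4.37-3.14j)]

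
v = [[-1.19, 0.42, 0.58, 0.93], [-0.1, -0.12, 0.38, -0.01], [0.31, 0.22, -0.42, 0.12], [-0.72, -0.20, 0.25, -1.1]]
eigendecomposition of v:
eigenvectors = [[(0.7+0j), (0.7-0j), 0.32+0.00j, (-0.32+0j)], [0.02+0.09j, 0.02-0.09j, -0.65+0.00j, -0.78+0.00j], [-0.08-0.20j, -0.08+0.20j, (0.68+0j), (-0.49+0j)], [0.02+0.67j, (0.02-0.67j), 0.12+0.00j, 0.22+0.00j]]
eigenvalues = [(-1.22+0.78j), (-1.22-0.78j), (-0.47+0j), (0.08+0j)]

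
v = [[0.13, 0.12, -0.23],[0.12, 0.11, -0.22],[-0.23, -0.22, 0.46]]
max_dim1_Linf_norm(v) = 0.46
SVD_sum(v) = [[0.12, 0.12, -0.24],[0.12, 0.11, -0.22],[-0.24, -0.22, 0.46]] + [[0.01, 0.00, 0.01], [0.00, 0.0, 0.0], [0.01, 0.0, 0.00]] + [[-0.00,0.0,0.00], [0.00,-0.0,-0.0], [0.00,-0.00,-0.00]]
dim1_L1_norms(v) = [0.48, 0.45, 0.91]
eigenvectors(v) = [[-0.42,  -0.74,  -0.52], [-0.40,  -0.37,  0.84], [0.81,  -0.56,  0.14]]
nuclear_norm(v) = 0.70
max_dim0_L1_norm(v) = 0.91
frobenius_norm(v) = 0.69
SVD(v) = [[-0.42, -0.74, 0.52], [-0.40, -0.37, -0.84], [0.81, -0.56, -0.14]] @ diag([0.6868695200702646, 0.014441077915583094, 0.001310597985847597]) @ [[-0.42, -0.4, 0.81], [-0.74, -0.37, -0.56], [-0.52, 0.84, 0.14]]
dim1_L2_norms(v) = [0.29, 0.27, 0.56]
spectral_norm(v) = 0.69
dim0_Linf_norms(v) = [0.23, 0.22, 0.46]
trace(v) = 0.70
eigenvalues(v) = [0.69, 0.01, -0.0]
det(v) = -0.00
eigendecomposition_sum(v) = [[0.12, 0.12, -0.24],[0.12, 0.11, -0.22],[-0.24, -0.22, 0.46]] + [[0.01,0.00,0.01],[0.0,0.00,0.00],[0.01,0.0,0.0]] + [[-0.0, 0.0, 0.00], [0.00, -0.00, -0.00], [0.00, -0.00, -0.00]]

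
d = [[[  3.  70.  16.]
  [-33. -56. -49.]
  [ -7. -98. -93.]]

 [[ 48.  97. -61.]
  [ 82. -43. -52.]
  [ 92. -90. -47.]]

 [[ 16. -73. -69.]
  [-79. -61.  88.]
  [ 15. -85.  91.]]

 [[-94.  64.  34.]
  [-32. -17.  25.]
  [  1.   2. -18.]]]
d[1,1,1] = -43.0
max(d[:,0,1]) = 97.0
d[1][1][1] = -43.0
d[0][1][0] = -33.0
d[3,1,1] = -17.0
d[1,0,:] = [48.0, 97.0, -61.0]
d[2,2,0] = 15.0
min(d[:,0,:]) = -94.0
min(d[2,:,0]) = -79.0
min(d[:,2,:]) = -98.0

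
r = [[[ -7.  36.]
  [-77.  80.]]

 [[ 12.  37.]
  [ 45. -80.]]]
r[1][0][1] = 37.0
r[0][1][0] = -77.0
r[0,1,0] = -77.0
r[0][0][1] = 36.0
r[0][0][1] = 36.0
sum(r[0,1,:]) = 3.0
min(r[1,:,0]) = 12.0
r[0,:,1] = [36.0, 80.0]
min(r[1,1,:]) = -80.0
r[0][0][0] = -7.0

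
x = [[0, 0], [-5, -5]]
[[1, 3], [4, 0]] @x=[[-15, -15], [0, 0]]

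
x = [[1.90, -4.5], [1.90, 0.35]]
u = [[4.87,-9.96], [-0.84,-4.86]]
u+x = [[6.77, -14.46],  [1.06, -4.51]]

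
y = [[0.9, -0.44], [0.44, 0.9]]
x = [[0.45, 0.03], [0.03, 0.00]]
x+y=[[1.35, -0.41], [0.47, 0.9]]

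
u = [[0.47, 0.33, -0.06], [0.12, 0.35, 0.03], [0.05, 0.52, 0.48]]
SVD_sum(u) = [[0.16, 0.36, 0.17], [0.13, 0.29, 0.14], [0.25, 0.54, 0.26]] + [[0.28,-0.0,-0.26], [0.05,-0.0,-0.05], [-0.21,0.00,0.2]] + [[0.02,-0.02,0.03], [-0.06,0.06,-0.07], [0.02,-0.02,0.02]]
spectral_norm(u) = 0.85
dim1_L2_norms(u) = [0.58, 0.37, 0.71]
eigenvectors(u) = [[(0.05+0.18j), (0.05-0.18j), (0.61+0j)], [(0.17+0.06j), (0.17-0.06j), (-0.47+0j)], [0.97+0.00j, 0.97-0.00j, 0.65+0.00j]]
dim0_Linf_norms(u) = [0.47, 0.52, 0.48]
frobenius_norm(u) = 0.99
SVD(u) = [[-0.50, 0.79, 0.35], [-0.41, 0.14, -0.9], [-0.76, -0.6, 0.26]] @ diag([0.8500577774523566, 0.48688875526723346, 0.12182411496532297]) @ [[-0.38, -0.83, -0.41], [0.74, -0.00, -0.68], [0.56, -0.56, 0.61]]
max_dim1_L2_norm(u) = 0.71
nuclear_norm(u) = 1.46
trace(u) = 1.30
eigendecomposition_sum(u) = [[(0.21-0.06j), 0.22-0.00j, -0.04+0.06j], [(0.08-0.21j), (0.13-0.18j), 0.02+0.06j], [0.00-1.17j, (0.32-1.13j), 0.23+0.28j]] + [[0.21+0.06j, 0.22+0.00j, (-0.04-0.06j)],[(0.08+0.21j), (0.13+0.18j), 0.02-0.06j],[0.00+1.17j, 0.32+1.13j, (0.23-0.28j)]] + [[0.04-0.00j, (-0.12-0j), (0.02+0j)],[(-0.03+0j), (0.09+0j), -0.01-0.00j],[(0.04-0j), -0.13-0.00j, 0.02+0.00j]]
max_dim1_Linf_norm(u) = 0.52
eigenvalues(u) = [(0.57+0.04j), (0.57-0.04j), (0.15+0j)]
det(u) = 0.05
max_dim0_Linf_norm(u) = 0.52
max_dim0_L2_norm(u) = 0.71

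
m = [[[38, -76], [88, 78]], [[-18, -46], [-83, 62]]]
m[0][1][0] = 88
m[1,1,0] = -83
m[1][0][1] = -46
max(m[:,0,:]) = 38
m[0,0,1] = -76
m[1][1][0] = -83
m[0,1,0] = 88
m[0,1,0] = 88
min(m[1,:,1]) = -46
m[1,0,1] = -46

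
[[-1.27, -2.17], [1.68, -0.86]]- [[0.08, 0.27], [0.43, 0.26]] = [[-1.35,-2.44], [1.25,-1.12]]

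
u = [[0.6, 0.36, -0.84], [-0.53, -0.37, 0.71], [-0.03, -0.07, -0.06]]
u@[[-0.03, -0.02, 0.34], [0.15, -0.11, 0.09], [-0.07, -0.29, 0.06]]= [[0.09, 0.19, 0.19], [-0.09, -0.15, -0.17], [-0.01, 0.03, -0.02]]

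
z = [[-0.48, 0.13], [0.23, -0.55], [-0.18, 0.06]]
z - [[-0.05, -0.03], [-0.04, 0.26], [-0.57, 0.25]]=[[-0.43,0.16], [0.27,-0.81], [0.39,-0.19]]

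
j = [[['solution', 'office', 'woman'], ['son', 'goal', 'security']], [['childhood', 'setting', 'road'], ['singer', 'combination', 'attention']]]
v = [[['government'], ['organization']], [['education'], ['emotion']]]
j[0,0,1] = 'office'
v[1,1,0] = 'emotion'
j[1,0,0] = 'childhood'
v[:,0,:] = [['government'], ['education']]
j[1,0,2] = 'road'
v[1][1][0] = 'emotion'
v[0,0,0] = 'government'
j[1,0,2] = 'road'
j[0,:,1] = ['office', 'goal']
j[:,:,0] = [['solution', 'son'], ['childhood', 'singer']]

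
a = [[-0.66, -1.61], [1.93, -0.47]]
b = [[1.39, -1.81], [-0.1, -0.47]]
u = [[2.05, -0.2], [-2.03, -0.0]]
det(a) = 3.42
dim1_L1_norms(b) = [3.2, 0.57]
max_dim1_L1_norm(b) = 3.2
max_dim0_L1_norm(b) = 2.28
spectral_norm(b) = 2.30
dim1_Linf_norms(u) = [2.05, 2.03]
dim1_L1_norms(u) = [2.25, 2.03]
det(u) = -0.41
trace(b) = 0.92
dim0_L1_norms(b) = [1.49, 2.28]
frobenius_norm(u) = 2.89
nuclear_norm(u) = 3.03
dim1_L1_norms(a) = [2.27, 2.4]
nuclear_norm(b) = 2.67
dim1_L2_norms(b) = [2.28, 0.48]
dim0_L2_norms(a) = [2.04, 1.68]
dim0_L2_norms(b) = [1.39, 1.87]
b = a + u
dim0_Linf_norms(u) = [2.05, 0.2]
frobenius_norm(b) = 2.33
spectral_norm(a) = 2.04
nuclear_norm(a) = 3.72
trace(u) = 2.05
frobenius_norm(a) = 2.64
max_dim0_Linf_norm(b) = 1.81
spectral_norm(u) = 2.89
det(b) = -0.83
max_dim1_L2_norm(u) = 2.06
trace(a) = -1.13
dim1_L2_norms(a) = [1.74, 1.99]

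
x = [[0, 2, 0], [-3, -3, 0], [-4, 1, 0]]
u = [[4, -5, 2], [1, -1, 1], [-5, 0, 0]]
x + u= [[4, -3, 2], [-2, -4, 1], [-9, 1, 0]]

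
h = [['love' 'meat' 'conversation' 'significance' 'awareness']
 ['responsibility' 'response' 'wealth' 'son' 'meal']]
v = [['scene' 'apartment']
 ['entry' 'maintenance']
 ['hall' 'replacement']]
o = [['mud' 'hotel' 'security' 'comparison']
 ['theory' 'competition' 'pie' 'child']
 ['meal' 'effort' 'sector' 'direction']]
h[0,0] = 'love'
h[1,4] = 'meal'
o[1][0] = 'theory'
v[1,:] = ['entry', 'maintenance']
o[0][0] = 'mud'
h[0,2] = 'conversation'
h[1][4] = 'meal'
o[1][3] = 'child'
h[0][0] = 'love'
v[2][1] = 'replacement'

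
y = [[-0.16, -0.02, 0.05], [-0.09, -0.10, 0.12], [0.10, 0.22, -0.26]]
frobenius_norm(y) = 0.43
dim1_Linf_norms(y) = [0.16, 0.12, 0.26]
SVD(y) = [[-0.27, 0.92, -0.27], [-0.44, 0.13, 0.89], [0.86, 0.36, 0.37]] @ diag([0.4104175877387691, 0.1361794894521028, 0.003542644104960513]) @ [[0.41, 0.58, -0.7], [-0.90, 0.35, -0.24], [-0.11, -0.73, -0.67]]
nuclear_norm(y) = 0.55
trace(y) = -0.52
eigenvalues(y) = [-0.39, -0.12, -0.0]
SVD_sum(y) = [[-0.05, -0.07, 0.08], [-0.07, -0.10, 0.13], [0.14, 0.20, -0.25]] + [[-0.11, 0.04, -0.03],[-0.02, 0.01, -0.00],[-0.04, 0.02, -0.01]] + [[0.00, 0.0, 0.00], [-0.0, -0.0, -0.00], [-0.0, -0.00, -0.0]]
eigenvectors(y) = [[0.22,  0.80,  0.12], [0.43,  0.01,  0.73], [-0.88,  0.60,  0.67]]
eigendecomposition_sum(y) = [[-0.05,-0.05,0.06], [-0.09,-0.10,0.12], [0.18,0.20,-0.25]] + [[-0.11, 0.03, -0.01], [-0.00, 0.00, -0.00], [-0.08, 0.02, -0.01]] + [[0.00,-0.0,-0.00], [0.0,-0.0,-0.00], [0.00,-0.00,-0.00]]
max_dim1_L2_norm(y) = 0.35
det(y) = -0.00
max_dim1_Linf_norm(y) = 0.26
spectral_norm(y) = 0.41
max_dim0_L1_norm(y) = 0.43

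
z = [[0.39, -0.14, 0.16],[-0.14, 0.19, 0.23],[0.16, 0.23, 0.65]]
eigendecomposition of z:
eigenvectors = [[0.45,  0.85,  0.27], [0.8,  -0.52,  0.30], [-0.39,  -0.09,  0.92]]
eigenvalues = [-0.0, 0.46, 0.77]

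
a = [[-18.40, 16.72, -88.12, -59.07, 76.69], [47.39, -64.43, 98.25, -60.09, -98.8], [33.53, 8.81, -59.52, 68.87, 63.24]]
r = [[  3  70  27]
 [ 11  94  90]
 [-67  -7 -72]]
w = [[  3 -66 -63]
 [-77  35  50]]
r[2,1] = -7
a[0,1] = 16.72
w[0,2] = -63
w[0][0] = 3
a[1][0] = 47.39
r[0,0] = 3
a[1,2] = 98.25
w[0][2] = -63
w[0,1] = -66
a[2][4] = 63.24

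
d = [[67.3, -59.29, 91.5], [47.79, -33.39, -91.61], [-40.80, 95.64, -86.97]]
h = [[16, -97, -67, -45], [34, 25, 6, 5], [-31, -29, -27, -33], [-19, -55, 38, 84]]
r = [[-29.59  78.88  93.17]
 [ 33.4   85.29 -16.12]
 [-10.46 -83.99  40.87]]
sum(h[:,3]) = 11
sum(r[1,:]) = 102.57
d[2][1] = 95.64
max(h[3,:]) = 84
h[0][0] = 16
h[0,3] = -45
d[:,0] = [67.3, 47.79, -40.8]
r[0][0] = -29.59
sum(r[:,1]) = 80.18000000000002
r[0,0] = -29.59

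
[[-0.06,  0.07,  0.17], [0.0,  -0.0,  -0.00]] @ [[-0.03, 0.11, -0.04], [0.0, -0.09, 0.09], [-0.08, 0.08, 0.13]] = [[-0.01,0.0,0.03],[0.0,0.0,0.00]]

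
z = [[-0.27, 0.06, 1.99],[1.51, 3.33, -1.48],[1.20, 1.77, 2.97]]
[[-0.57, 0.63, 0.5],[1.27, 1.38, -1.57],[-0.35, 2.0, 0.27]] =z @[[0.08, 0.15, 0.12], [0.22, 0.49, -0.40], [-0.28, 0.32, 0.28]]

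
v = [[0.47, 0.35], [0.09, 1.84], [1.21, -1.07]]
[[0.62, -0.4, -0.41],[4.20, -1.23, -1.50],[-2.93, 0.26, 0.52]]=v @ [[-0.39, -0.36, -0.28], [2.30, -0.65, -0.8]]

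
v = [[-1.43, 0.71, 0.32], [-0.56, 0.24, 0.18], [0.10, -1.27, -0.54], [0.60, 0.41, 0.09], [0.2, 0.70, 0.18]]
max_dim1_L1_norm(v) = 2.46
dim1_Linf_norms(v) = [1.43, 0.56, 1.27, 0.6, 0.7]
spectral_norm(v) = 2.02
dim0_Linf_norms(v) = [1.43, 1.27, 0.54]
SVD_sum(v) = [[-0.92,  1.08,  0.47], [-0.35,  0.42,  0.18], [0.71,  -0.83,  -0.36], [0.03,  -0.03,  -0.01], [-0.27,  0.32,  0.14]] + [[-0.51, -0.38, -0.11],[-0.21, -0.16, -0.05],[-0.60, -0.46, -0.13],[0.57, 0.44, 0.12],[0.47, 0.36, 0.1]] + [[-0.0, 0.01, -0.04], [0.0, -0.02, 0.05], [-0.0, 0.02, -0.05], [-0.00, 0.01, -0.02], [-0.0, 0.02, -0.06]]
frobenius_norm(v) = 2.46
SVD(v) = [[-0.74, -0.46, -0.38], [-0.28, -0.19, 0.45], [0.57, -0.55, -0.50], [0.02, 0.52, -0.2], [-0.22, 0.43, -0.6]] @ diag([2.019331593103461, 1.4067543863781127, 0.10696734782248661]) @ [[0.62, -0.72, -0.31], [0.78, 0.6, 0.17], [0.06, -0.35, 0.93]]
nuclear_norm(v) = 3.53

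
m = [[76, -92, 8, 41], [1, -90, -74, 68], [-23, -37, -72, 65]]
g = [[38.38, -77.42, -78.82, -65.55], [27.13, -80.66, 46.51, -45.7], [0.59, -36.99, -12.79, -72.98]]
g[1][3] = -45.7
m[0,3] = 41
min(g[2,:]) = -72.98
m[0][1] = -92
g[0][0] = 38.38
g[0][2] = -78.82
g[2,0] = 0.59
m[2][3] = 65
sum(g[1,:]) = -52.720000000000006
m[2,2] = -72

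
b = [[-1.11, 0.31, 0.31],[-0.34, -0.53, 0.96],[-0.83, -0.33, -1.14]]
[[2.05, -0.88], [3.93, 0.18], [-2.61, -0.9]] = b @ [[-1.12, 0.79],[-0.7, -0.30],[3.31, 0.3]]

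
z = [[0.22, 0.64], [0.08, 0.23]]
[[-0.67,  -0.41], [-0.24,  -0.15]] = z @ [[0.98,-0.26], [-1.38,-0.55]]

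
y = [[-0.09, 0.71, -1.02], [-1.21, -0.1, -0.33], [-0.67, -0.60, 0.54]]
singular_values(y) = [1.52, 1.39, 0.01]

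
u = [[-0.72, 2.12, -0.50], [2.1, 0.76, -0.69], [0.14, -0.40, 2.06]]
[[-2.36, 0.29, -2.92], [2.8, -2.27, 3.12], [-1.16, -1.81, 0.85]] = u@[[1.37, -1.2, 1.80], [-0.84, -0.48, -0.73], [-0.82, -0.89, 0.15]]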